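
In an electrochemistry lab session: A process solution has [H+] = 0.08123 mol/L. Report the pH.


pH = −log10[H+]
pH = −log10(0.08123) = 1.09

1.09


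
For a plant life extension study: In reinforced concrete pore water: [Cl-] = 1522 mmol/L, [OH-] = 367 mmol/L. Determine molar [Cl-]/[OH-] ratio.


Threshold parameter = [Cl-] / [OH-] (molar basis; both in mmol/L, so units cancel)
Ratio = 1522 / 367 = 4.15

4.15


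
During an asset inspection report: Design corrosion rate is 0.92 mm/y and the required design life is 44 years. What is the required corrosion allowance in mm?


Corrosion allowance = CR × design life
CA = 0.92 * 44 = 40.48 mm

40.48 mm


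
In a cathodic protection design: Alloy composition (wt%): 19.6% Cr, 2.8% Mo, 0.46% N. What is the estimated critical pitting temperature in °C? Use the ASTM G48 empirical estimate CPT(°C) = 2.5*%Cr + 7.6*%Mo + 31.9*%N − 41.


Apply the ASTM G48 empirical CPT estimate: CPT(°C) = 2.5*%Cr + 7.6*%Mo + 31.9*%N − 41
2.5*19.6 = 49; 7.6*2.8 = 21.28; 31.9*0.46 = 14.674
CPT = 49 + 21.28 + 14.674 − 41 = 43.954 °C
Rounded to 0.1 °C: CPT ≈ 44.0 °C

44.0 °C


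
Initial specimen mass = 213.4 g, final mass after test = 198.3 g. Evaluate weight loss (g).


Weight loss = initial − final
WL = 213.4 − 198.3 = 15.1 g

15.1 g


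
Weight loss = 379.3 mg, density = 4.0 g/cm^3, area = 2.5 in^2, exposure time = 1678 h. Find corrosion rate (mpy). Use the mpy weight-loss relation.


Apply the mpy weight-loss relation: CR = 534 * W / (D * A * T)
Numerator: 534 * 379.3 = 202546.2
Denominator: 4.0 * 2.5 * 1678 = 16780.0
CR = 202546.2 / 16780.0 = 12.07069 mpy

12.07069 mpy


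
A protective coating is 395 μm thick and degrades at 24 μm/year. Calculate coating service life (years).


Service life = thickness / degradation rate
Life = 395 / 24 = 16.5 years

16.5 years


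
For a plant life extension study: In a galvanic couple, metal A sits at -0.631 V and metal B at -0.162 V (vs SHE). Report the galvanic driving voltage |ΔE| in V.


Driving voltage is the absolute potential difference.
|ΔE| = |-0.631 − (-0.162)| = 0.469 V

0.469 V


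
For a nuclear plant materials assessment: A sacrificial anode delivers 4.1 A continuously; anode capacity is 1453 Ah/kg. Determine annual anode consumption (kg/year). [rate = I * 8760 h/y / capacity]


Annual consumption = current * hours per year / capacity
Rate = 4.1 * 8760 / 1453 = 24.7 kg/year

24.7 kg/year


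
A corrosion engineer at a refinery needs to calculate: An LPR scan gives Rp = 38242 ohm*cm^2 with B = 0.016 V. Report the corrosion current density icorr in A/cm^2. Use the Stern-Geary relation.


Apply the Stern-Geary relation: icorr = B / Rp
icorr = 0.016 / 38242 = 4.184×10^-7 A/cm^2

4.184×10^-7 A/cm^2


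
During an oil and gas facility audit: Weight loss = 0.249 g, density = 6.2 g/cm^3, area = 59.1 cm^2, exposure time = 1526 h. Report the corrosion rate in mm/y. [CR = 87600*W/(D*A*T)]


Apply the mm/y weight-loss relation: CR = 87600 * W / (D * A * T)
Numerator: 87600 * 0.249 = 21812.4
Denominator: 6.2 * 59.1 * 1526 = 559156.92
CR = 21812.4 / 559156.92 = 0.039 mm/y

0.039 mm/y


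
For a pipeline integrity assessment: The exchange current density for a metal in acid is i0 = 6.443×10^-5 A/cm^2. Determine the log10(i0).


i0 = 6.443×10^-5 A/cm^2
log10(i0) = -4.191

-4.191


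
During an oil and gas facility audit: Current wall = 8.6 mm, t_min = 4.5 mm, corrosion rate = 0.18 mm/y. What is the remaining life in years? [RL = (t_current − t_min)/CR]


Apply the remaining-life relation: RL = (t_current − t_min) / CR
RL = (8.6 − 4.5) / 0.18 = 4.1 / 0.18 = 22.8 years

22.8 years


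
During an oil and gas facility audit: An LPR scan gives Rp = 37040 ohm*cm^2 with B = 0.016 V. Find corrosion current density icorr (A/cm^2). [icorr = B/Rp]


Apply the Stern-Geary relation: icorr = B / Rp
icorr = 0.016 / 37040 = 4.32×10^-7 A/cm^2

4.32×10^-7 A/cm^2


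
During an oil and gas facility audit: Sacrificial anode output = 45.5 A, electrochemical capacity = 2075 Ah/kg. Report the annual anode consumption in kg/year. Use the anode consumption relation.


Annual consumption = current * hours per year / capacity
Rate = 45.5 * 8760 / 2075 = 192.1 kg/year

192.1 kg/year


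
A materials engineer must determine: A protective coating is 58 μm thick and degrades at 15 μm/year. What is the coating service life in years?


Service life = thickness / degradation rate
Life = 58 / 15 = 3.9 years

3.9 years


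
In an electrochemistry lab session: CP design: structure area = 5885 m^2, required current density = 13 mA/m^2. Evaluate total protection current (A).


I = area * current density, then convert mA → A (÷1000)
I = 5885 * 13 / 1000 = 76.51 A

76.51 A


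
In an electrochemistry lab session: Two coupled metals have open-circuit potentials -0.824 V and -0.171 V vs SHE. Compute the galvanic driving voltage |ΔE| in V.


Driving voltage is the absolute potential difference.
|ΔE| = |-0.824 − (-0.171)| = 0.653 V

0.653 V


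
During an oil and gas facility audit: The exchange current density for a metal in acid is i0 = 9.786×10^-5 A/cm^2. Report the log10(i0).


i0 = 9.786×10^-5 A/cm^2
log10(i0) = -4.009

-4.009


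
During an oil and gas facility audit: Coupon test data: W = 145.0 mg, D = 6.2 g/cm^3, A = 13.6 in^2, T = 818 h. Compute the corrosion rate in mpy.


Apply the mpy weight-loss relation: CR = 534 * W / (D * A * T)
Numerator: 534 * 145.0 = 77430.0
Denominator: 6.2 * 13.6 * 818 = 68973.76
CR = 77430.0 / 68973.76 = 1.1226 mpy

1.1226 mpy


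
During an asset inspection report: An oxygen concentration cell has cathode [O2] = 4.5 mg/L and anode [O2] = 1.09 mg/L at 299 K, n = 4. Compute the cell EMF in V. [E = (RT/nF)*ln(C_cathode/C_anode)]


Apply the Nernst concentration-cell relation: E = (RT/nF)*ln(C_cathode/C_anode)
RT/nF = 8.314*299/(4*96485) = 0.00644112 V
ln(4.5/1.09) = 1.4179
E = 0.00644112 * 1.4179 = 0.00913 V

0.00913 V


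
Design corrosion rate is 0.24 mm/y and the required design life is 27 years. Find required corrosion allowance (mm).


Corrosion allowance = CR × design life
CA = 0.24 * 27 = 6.48 mm

6.48 mm


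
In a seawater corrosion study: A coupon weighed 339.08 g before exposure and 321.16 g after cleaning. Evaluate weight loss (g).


Weight loss = initial − final
WL = 339.08 − 321.16 = 17.92 g

17.92 g


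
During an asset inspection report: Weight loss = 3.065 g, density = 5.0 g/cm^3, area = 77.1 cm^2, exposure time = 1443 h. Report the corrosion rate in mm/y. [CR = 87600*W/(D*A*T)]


Apply the mm/y weight-loss relation: CR = 87600 * W / (D * A * T)
Numerator: 87600 * 3.065 = 268494.0
Denominator: 5.0 * 77.1 * 1443 = 556276.5
CR = 268494.0 / 556276.5 = 0.482663 mm/y

0.482663 mm/y


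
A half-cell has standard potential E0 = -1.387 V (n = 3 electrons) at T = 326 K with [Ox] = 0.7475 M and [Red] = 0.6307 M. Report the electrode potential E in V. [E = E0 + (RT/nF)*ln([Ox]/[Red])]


Apply the Nernst equation: E = E0 + (RT/nF)*ln([Ox]/[Red])
Step 1: RT/nF = 8.314*326/(3*96485) = 0.00936368 V
Step 2: [Ox]/[Red] = 0.7475/0.6307 = 1.185191
Step 3: ln(1.185191) = 0.169904
Step 4: correction = 0.00936368 * 0.169904 = 0.002 V
E = -1.387 + 0.002 = -1.385 V

-1.385 V


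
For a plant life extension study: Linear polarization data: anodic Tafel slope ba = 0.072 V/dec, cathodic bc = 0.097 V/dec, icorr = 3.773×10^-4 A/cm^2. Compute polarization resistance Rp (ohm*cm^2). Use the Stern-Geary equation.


Apply the Stern-Geary equation: Rp = ba*bc / (2.303*icorr*(ba+bc))
ba*bc = 0.072*0.097 = 0.006984
ba+bc = 0.169; 2.303*icorr*(ba+bc) = 2.303*3.773×10^-4*0.169 = 1.468478×10^-4
Rp = 0.006984 / 1.468478×10^-4 = 47.6 ohm*cm^2

47.6 ohm*cm^2


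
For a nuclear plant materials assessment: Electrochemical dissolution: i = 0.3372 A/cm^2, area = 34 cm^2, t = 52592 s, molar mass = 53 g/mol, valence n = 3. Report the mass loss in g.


Apply Faraday's law: m = i*A*t*M / (n*F)
Total charge passed Q = i*A*t = 0.3372*34*52592 = 602956.7616 C
m = Q*M/(n*F) = 602956.7616*53/(3*96485) = 110.403 g

110.403 g


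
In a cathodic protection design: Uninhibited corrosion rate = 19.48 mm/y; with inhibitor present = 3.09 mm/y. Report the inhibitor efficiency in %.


Apply the inhibitor-efficiency definition: IE = (CR_blank − CR_inh)/CR_blank × 100
IE = (19.48 − 3.09) / 19.48 × 100
IE = 16.39 / 19.48 × 100 = 84.1 %

84.1 %


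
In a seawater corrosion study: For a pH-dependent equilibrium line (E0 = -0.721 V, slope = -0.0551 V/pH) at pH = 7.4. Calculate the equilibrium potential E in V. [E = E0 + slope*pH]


Apply the Pourbaix line equation: E = E0 + slope*pH
E = -0.721 + (-0.0551)*7.4 = -0.721 + (-0.40774) = -1.12874 V
Rounded to 3 decimal places: E = -1.129 V

-1.129 V


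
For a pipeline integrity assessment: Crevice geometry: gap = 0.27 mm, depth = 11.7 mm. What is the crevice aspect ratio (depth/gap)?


Aspect ratio = depth / gap
Ratio = 11.7 / 0.27 = 43.3

43.3


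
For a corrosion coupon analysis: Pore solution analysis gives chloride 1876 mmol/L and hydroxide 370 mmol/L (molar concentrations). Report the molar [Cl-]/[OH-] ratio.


Threshold parameter = [Cl-] / [OH-] (molar basis; both in mmol/L, so units cancel)
Ratio = 1876 / 370 = 5.07

5.07


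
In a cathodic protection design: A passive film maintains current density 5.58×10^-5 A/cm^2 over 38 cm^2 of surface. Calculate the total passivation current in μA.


I = i_pass * A, then convert A → μA (×10^6)
I = 5.58×10^-5 * 38 * 10^6 = 2120.4 μA

2120.4 μA


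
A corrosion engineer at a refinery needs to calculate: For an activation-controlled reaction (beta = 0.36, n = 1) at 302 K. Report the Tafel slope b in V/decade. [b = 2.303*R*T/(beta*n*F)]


Apply the Tafel slope relation: b = 2.303*R*T/(beta*n*F)
Numerator: 2.303 * 8.314 * 302 = 5782.44
Denominator: 0.36 * 1 * 96485 = 34734.6
b = 5782.44 / 34734.6 = 0.1665 V/decade

0.1665 V/decade


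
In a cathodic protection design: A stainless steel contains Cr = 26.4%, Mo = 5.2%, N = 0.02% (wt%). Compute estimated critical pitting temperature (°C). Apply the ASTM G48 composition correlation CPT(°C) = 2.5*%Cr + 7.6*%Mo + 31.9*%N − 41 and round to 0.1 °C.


Apply the ASTM G48 empirical CPT estimate: CPT(°C) = 2.5*%Cr + 7.6*%Mo + 31.9*%N − 41
2.5*26.4 = 66; 7.6*5.2 = 39.52; 31.9*0.02 = 0.638
CPT = 66 + 39.52 + 0.638 − 41 = 65.158 °C
Rounded to 0.1 °C: CPT ≈ 65.2 °C

65.2 °C


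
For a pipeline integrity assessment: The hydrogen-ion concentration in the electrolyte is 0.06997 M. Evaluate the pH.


pH = −log10[H+]
pH = −log10(0.06997) = 1.16

1.16


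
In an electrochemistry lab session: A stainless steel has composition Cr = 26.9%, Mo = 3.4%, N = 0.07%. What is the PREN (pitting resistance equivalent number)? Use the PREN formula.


Apply the PREN formula: PREN = Cr + 3.3*Mo + 16*N
PREN = 26.9 + 3.3*3.4 + 16*0.07
PREN = 26.9 + 11.22 + 1.12 = 39.24

39.24


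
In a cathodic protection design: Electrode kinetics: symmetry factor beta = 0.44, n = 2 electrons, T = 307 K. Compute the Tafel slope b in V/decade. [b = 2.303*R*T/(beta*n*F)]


Apply the Tafel slope relation: b = 2.303*R*T/(beta*n*F)
Numerator: 2.303 * 8.314 * 307 = 5878.17
Denominator: 0.44 * 2 * 96485 = 84906.8
b = 5878.17 / 84906.8 = 0.0692 V/decade

0.0692 V/decade


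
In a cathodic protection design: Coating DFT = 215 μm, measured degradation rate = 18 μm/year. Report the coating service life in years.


Service life = thickness / degradation rate
Life = 215 / 18 = 11.9 years

11.9 years


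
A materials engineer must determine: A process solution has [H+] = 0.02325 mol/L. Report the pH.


pH = −log10[H+]
pH = −log10(0.02325) = 1.63

1.63


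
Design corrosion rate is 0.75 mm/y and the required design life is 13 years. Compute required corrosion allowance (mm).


Corrosion allowance = CR × design life
CA = 0.75 * 13 = 9.75 mm

9.75 mm


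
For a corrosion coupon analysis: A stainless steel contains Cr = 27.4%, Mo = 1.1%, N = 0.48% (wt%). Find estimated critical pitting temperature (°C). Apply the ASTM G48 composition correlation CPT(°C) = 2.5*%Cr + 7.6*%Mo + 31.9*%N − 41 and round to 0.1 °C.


Apply the ASTM G48 empirical CPT estimate: CPT(°C) = 2.5*%Cr + 7.6*%Mo + 31.9*%N − 41
2.5*27.4 = 68.5; 7.6*1.1 = 8.36; 31.9*0.48 = 15.312
CPT = 68.5 + 8.36 + 15.312 − 41 = 51.172 °C
Rounded to 0.1 °C: CPT ≈ 51.2 °C

51.2 °C


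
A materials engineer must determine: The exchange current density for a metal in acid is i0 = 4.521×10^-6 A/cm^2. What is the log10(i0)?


i0 = 4.521×10^-6 A/cm^2
log10(i0) = -5.345

-5.345


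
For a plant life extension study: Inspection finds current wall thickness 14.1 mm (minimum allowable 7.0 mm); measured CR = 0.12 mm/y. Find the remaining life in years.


Apply the remaining-life relation: RL = (t_current − t_min) / CR
RL = (14.1 − 7.0) / 0.12 = 7.1 / 0.12 = 59.2 years

59.2 years


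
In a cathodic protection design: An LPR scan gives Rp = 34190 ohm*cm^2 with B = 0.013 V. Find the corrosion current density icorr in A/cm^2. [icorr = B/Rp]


Apply the Stern-Geary relation: icorr = B / Rp
icorr = 0.013 / 34190 = 3.802×10^-7 A/cm^2

3.802×10^-7 A/cm^2


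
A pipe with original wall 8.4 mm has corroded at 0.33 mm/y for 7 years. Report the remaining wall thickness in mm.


Remaining wall = original − CR × time
t = 8.4 − 0.33*7 = 8.4 − 2.31 = 6.09 mm

6.09 mm


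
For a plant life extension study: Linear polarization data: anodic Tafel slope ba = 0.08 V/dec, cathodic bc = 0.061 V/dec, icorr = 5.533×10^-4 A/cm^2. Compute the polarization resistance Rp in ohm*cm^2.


Apply the Stern-Geary equation: Rp = ba*bc / (2.303*icorr*(ba+bc))
ba*bc = 0.08*0.061 = 0.00488
ba+bc = 0.141; 2.303*icorr*(ba+bc) = 2.303*5.533×10^-4*0.141 = 1.7966924×10^-4
Rp = 0.00488 / 1.7966924×10^-4 = 27.2 ohm*cm^2

27.2 ohm*cm^2


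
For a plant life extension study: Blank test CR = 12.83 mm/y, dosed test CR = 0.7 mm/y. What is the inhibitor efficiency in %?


Apply the inhibitor-efficiency definition: IE = (CR_blank − CR_inh)/CR_blank × 100
IE = (12.83 − 0.7) / 12.83 × 100
IE = 12.13 / 12.83 × 100 = 94.5 %

94.5 %


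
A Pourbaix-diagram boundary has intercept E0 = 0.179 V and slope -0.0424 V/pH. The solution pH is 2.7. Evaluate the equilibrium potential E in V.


Apply the Pourbaix line equation: E = E0 + slope*pH
E = 0.179 + (-0.0424)*2.7 = 0.179 + (-0.11448) = 0.06452 V
Rounded to 4 decimal places: E = 0.0645 V

0.0645 V


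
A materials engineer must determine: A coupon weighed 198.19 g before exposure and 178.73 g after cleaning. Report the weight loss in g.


Weight loss = initial − final
WL = 198.19 − 178.73 = 19.46 g

19.46 g


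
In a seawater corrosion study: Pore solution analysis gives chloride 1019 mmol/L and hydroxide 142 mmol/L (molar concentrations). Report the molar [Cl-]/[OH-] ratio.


Threshold parameter = [Cl-] / [OH-] (molar basis; both in mmol/L, so units cancel)
Ratio = 1019 / 142 = 7.18

7.18


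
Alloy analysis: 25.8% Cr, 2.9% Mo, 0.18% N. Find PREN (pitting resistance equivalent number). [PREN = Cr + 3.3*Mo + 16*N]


Apply the PREN formula: PREN = Cr + 3.3*Mo + 16*N
PREN = 25.8 + 3.3*2.9 + 16*0.18
PREN = 25.8 + 9.57 + 2.88 = 38.25

38.25


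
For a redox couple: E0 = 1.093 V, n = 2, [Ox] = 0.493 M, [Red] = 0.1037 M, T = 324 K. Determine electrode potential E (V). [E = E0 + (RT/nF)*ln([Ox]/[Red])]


Apply the Nernst equation: E = E0 + (RT/nF)*ln([Ox]/[Red])
Step 1: RT/nF = 8.314*324/(2*96485) = 0.01395935 V
Step 2: [Ox]/[Red] = 0.493/0.1037 = 4.754098
Step 3: ln(4.754098) = 1.559007
Step 4: correction = 0.01395935 * 1.559007 = 0.022 V
E = 1.093 + 0.022 = 1.115 V

1.115 V


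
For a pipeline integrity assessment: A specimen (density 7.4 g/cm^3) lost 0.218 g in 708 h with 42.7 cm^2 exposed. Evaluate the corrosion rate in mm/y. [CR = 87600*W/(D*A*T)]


Apply the mm/y weight-loss relation: CR = 87600 * W / (D * A * T)
Numerator: 87600 * 0.218 = 19096.8
Denominator: 7.4 * 42.7 * 708 = 223713.84
CR = 19096.8 / 223713.84 = 0.0854 mm/y

0.0854 mm/y


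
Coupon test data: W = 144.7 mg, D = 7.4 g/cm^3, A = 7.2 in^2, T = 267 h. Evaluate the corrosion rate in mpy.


Apply the mpy weight-loss relation: CR = 534 * W / (D * A * T)
Numerator: 534 * 144.7 = 77269.8
Denominator: 7.4 * 7.2 * 267 = 14225.76
CR = 77269.8 / 14225.76 = 5.43168 mpy

5.43168 mpy


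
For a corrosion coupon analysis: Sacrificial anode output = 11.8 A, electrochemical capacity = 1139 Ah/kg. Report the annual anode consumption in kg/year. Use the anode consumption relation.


Annual consumption = current * hours per year / capacity
Rate = 11.8 * 8760 / 1139 = 90.8 kg/year

90.8 kg/year


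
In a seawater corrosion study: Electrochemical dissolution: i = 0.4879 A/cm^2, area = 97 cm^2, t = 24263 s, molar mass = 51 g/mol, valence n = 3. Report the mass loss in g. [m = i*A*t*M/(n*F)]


Apply Faraday's law: m = i*A*t*M / (n*F)
Total charge passed Q = i*A*t = 0.4879*97*24263 = 1148278.0169 C
m = Q*M/(n*F) = 1148278.0169*51/(3*96485) = 202.319 g

202.319 g


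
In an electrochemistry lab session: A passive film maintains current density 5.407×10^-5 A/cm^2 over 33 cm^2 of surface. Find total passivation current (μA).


I = i_pass * A, then convert A → μA (×10^6)
I = 5.407×10^-5 * 33 * 10^6 = 1784.31 μA

1784.31 μA


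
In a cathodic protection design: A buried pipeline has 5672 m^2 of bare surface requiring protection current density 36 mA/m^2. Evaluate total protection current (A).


I = area * current density, then convert mA → A (÷1000)
I = 5672 * 36 / 1000 = 204.19 A

204.19 A


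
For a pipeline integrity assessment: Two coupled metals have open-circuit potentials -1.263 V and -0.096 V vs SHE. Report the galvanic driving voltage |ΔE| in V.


Driving voltage is the absolute potential difference.
|ΔE| = |-1.263 − (-0.096)| = 1.167 V

1.167 V


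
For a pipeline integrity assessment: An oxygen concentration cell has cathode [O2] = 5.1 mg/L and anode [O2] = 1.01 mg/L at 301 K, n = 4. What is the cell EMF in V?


Apply the Nernst concentration-cell relation: E = (RT/nF)*ln(C_cathode/C_anode)
RT/nF = 8.314*301/(4*96485) = 0.0064842 V
ln(5.1/1.01) = 1.61929
E = 0.0064842 * 1.61929 = 0.0105 V

0.0105 V


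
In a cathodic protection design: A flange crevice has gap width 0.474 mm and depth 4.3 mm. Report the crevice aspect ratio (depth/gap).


Aspect ratio = depth / gap
Ratio = 4.3 / 0.474 = 9.1

9.1


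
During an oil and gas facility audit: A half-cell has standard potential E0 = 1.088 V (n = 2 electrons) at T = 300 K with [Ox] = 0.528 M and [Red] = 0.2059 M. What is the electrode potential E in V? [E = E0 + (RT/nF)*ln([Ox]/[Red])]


Apply the Nernst equation: E = E0 + (RT/nF)*ln([Ox]/[Red])
Step 1: RT/nF = 8.314*300/(2*96485) = 0.01292533 V
Step 2: [Ox]/[Red] = 0.528/0.2059 = 2.564352
Step 3: ln(2.564352) = 0.941706
Step 4: correction = 0.01292533 * 0.941706 = 0.012 V
E = 1.088 + 0.012 = 1.1 V

1.1 V


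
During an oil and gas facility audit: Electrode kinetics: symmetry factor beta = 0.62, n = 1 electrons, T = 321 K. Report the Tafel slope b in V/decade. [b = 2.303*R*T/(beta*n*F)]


Apply the Tafel slope relation: b = 2.303*R*T/(beta*n*F)
Numerator: 2.303 * 8.314 * 321 = 6146.23
Denominator: 0.62 * 1 * 96485 = 59820.7
b = 6146.23 / 59820.7 = 0.1027 V/decade

0.1027 V/decade


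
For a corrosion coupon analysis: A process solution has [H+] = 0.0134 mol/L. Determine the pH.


pH = −log10[H+]
pH = −log10(0.0134) = 1.87

1.87


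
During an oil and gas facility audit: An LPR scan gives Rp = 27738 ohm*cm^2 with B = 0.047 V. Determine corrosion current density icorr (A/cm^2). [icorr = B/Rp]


Apply the Stern-Geary relation: icorr = B / Rp
icorr = 0.047 / 27738 = 1.694×10^-6 A/cm^2

1.694×10^-6 A/cm^2


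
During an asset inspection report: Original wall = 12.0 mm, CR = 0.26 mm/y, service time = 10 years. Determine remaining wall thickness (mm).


Remaining wall = original − CR × time
t = 12.0 − 0.26*10 = 12.0 − 2.6 = 9.4 mm

9.4 mm


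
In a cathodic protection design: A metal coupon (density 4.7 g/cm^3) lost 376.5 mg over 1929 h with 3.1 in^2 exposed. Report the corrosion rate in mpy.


Apply the mpy weight-loss relation: CR = 534 * W / (D * A * T)
Numerator: 534 * 376.5 = 201051.0
Denominator: 4.7 * 3.1 * 1929 = 28105.53
CR = 201051.0 / 28105.53 = 7.15343 mpy

7.15343 mpy


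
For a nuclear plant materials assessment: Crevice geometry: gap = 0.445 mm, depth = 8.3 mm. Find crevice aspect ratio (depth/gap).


Aspect ratio = depth / gap
Ratio = 8.3 / 0.445 = 18.7

18.7


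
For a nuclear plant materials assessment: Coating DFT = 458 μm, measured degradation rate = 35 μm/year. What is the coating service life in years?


Service life = thickness / degradation rate
Life = 458 / 35 = 13.1 years

13.1 years


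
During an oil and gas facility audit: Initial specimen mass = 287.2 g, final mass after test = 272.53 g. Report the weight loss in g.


Weight loss = initial − final
WL = 287.2 − 272.53 = 14.67 g

14.67 g


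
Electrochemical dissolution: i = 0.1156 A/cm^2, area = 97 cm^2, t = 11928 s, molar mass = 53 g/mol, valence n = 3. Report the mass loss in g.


Apply Faraday's law: m = i*A*t*M / (n*F)
Total charge passed Q = i*A*t = 0.1156*97*11928 = 133751.0496 C
m = Q*M/(n*F) = 133751.0496*53/(3*96485) = 24.49018 g

24.49018 g


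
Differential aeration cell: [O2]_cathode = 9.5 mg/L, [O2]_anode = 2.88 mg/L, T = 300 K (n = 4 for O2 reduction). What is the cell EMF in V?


Apply the Nernst concentration-cell relation: E = (RT/nF)*ln(C_cathode/C_anode)
RT/nF = 8.314*300/(4*96485) = 0.00646266 V
ln(9.5/2.88) = 1.1935
E = 0.00646266 * 1.1935 = 0.00771 V

0.00771 V


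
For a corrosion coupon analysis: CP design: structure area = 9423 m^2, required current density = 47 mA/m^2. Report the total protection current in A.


I = area * current density, then convert mA → A (÷1000)
I = 9423 * 47 / 1000 = 442.88 A

442.88 A


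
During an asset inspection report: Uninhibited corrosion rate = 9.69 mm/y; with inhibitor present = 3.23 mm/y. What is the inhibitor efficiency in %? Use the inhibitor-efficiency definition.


Apply the inhibitor-efficiency definition: IE = (CR_blank − CR_inh)/CR_blank × 100
IE = (9.69 − 3.23) / 9.69 × 100
IE = 6.46 / 9.69 × 100 = 66.7 %

66.7 %


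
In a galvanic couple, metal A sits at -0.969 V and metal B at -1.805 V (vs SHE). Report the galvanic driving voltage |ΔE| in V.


Driving voltage is the absolute potential difference.
|ΔE| = |-0.969 − (-1.805)| = 0.836 V

0.836 V


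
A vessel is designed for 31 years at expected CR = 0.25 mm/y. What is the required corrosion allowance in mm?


Corrosion allowance = CR × design life
CA = 0.25 * 31 = 7.75 mm

7.75 mm


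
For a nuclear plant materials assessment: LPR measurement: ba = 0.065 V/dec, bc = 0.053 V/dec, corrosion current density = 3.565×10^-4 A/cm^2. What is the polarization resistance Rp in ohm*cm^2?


Apply the Stern-Geary equation: Rp = ba*bc / (2.303*icorr*(ba+bc))
ba*bc = 0.065*0.053 = 0.003445
ba+bc = 0.118; 2.303*icorr*(ba+bc) = 2.303*3.565×10^-4*0.118 = 9.6880301×10^-5
Rp = 0.003445 / 9.6880301×10^-5 = 35.6 ohm*cm^2

35.6 ohm*cm^2


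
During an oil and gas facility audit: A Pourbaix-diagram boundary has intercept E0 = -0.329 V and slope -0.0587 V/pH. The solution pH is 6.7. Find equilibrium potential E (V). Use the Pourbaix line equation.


Apply the Pourbaix line equation: E = E0 + slope*pH
E = -0.329 + (-0.0587)*6.7 = -0.329 + (-0.39329) = -0.72229 V
Rounded to 3 decimal places: E = -0.722 V

-0.722 V


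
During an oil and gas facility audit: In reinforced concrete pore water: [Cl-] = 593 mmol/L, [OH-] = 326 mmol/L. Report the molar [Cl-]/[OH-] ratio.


Threshold parameter = [Cl-] / [OH-] (molar basis; both in mmol/L, so units cancel)
Ratio = 593 / 326 = 1.82

1.82


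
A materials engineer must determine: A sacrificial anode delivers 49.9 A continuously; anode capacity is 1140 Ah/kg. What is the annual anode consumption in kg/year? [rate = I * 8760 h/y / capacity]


Annual consumption = current * hours per year / capacity
Rate = 49.9 * 8760 / 1140 = 383.4 kg/year

383.4 kg/year


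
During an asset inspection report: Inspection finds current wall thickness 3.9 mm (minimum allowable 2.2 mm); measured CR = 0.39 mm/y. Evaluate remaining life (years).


Apply the remaining-life relation: RL = (t_current − t_min) / CR
RL = (3.9 − 2.2) / 0.39 = 1.7 / 0.39 = 4.4 years

4.4 years


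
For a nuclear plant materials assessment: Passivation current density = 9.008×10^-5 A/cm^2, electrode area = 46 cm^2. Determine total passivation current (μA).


I = i_pass * A, then convert A → μA (×10^6)
I = 9.008×10^-5 * 46 * 10^6 = 4143.68 μA

4143.68 μA


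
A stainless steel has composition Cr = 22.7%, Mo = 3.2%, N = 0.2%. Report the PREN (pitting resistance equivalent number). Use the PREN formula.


Apply the PREN formula: PREN = Cr + 3.3*Mo + 16*N
PREN = 22.7 + 3.3*3.2 + 16*0.2
PREN = 22.7 + 10.56 + 3.2 = 36.46

36.46


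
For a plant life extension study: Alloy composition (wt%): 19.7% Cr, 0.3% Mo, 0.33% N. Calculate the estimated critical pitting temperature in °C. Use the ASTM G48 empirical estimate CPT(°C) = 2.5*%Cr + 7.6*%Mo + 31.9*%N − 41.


Apply the ASTM G48 empirical CPT estimate: CPT(°C) = 2.5*%Cr + 7.6*%Mo + 31.9*%N − 41
2.5*19.7 = 49.25; 7.6*0.3 = 2.28; 31.9*0.33 = 10.527
CPT = 49.25 + 2.28 + 10.527 − 41 = 21.057 °C
Rounded to 0.1 °C: CPT ≈ 21.1 °C

21.1 °C


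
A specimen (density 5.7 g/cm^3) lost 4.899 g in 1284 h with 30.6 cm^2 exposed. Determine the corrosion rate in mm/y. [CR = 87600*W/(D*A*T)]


Apply the mm/y weight-loss relation: CR = 87600 * W / (D * A * T)
Numerator: 87600 * 4.899 = 429152.4
Denominator: 5.7 * 30.6 * 1284 = 223955.28
CR = 429152.4 / 223955.28 = 1.916241 mm/y

1.916241 mm/y


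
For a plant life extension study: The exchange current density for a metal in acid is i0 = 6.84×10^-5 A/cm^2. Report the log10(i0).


i0 = 6.84×10^-5 A/cm^2
log10(i0) = -4.165

-4.165


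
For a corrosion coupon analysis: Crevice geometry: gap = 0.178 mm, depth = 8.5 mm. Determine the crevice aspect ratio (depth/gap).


Aspect ratio = depth / gap
Ratio = 8.5 / 0.178 = 47.8

47.8


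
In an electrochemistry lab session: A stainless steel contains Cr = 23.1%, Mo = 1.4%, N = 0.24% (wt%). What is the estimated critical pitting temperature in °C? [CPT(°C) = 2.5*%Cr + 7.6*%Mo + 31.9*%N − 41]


Apply the ASTM G48 empirical CPT estimate: CPT(°C) = 2.5*%Cr + 7.6*%Mo + 31.9*%N − 41
2.5*23.1 = 57.75; 7.6*1.4 = 10.64; 31.9*0.24 = 7.656
CPT = 57.75 + 10.64 + 7.656 − 41 = 35.046 °C
Rounded to 0.1 °C: CPT ≈ 35.0 °C

35.0 °C


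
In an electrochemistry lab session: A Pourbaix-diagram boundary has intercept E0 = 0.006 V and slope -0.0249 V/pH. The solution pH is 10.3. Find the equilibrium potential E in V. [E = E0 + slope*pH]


Apply the Pourbaix line equation: E = E0 + slope*pH
E = 0.006 + (-0.0249)*10.3 = 0.006 + (-0.25647) = -0.25047 V
Rounded to 4 decimal places: E = -0.2505 V

-0.2505 V


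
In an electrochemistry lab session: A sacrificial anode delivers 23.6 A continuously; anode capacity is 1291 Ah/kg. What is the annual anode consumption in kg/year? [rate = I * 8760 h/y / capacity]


Annual consumption = current * hours per year / capacity
Rate = 23.6 * 8760 / 1291 = 160.1 kg/year

160.1 kg/year


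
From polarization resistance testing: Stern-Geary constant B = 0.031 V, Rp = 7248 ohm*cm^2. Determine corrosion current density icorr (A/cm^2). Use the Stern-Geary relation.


Apply the Stern-Geary relation: icorr = B / Rp
icorr = 0.031 / 7248 = 4.277×10^-6 A/cm^2

4.277×10^-6 A/cm^2


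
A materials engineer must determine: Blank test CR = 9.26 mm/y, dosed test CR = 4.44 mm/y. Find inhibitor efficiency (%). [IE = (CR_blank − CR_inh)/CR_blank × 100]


Apply the inhibitor-efficiency definition: IE = (CR_blank − CR_inh)/CR_blank × 100
IE = (9.26 − 4.44) / 9.26 × 100
IE = 4.82 / 9.26 × 100 = 52.1 %

52.1 %


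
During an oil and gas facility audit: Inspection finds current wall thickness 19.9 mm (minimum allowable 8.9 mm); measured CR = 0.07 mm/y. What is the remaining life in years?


Apply the remaining-life relation: RL = (t_current − t_min) / CR
RL = (19.9 − 8.9) / 0.07 = 11.0 / 0.07 = 157.1 years

157.1 years


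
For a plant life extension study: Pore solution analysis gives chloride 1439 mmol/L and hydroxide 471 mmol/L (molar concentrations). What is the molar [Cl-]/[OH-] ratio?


Threshold parameter = [Cl-] / [OH-] (molar basis; both in mmol/L, so units cancel)
Ratio = 1439 / 471 = 3.06

3.06


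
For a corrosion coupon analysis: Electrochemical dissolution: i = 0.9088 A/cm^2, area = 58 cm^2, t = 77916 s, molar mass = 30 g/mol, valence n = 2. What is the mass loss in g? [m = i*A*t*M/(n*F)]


Apply Faraday's law: m = i*A*t*M / (n*F)
Total charge passed Q = i*A*t = 0.9088*58*77916 = 4106983.5264 C
m = Q*M/(n*F) = 4106983.5264*30/(2*96485) = 638.4905 g

638.4905 g


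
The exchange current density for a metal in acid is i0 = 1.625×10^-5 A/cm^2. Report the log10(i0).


i0 = 1.625×10^-5 A/cm^2
log10(i0) = -4.789

-4.789


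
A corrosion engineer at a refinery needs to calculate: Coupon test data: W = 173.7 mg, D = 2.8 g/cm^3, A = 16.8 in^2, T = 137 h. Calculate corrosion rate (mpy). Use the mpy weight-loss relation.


Apply the mpy weight-loss relation: CR = 534 * W / (D * A * T)
Numerator: 534 * 173.7 = 92755.8
Denominator: 2.8 * 16.8 * 137 = 6444.48
CR = 92755.8 / 6444.48 = 14.39306 mpy

14.39306 mpy


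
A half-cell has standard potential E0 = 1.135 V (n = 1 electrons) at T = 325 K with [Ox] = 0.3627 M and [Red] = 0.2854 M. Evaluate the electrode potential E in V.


Apply the Nernst equation: E = E0 + (RT/nF)*ln([Ox]/[Red])
Step 1: RT/nF = 8.314*325/(1*96485) = 0.02800487 V
Step 2: [Ox]/[Red] = 0.3627/0.2854 = 1.270848
Step 3: ln(1.270848) = 0.239684
Step 4: correction = 0.02800487 * 0.239684 = 0.007 V
E = 1.135 + 0.007 = 1.142 V

1.142 V


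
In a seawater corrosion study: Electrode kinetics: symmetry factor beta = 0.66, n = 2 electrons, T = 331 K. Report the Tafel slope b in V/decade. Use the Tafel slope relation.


Apply the Tafel slope relation: b = 2.303*R*T/(beta*n*F)
Numerator: 2.303 * 8.314 * 331 = 6337.7
Denominator: 0.66 * 2 * 96485 = 127360.2
b = 6337.7 / 127360.2 = 0.05 V/decade

0.05 V/decade


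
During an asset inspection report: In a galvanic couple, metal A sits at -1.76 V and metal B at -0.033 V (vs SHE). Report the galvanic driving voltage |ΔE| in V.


Driving voltage is the absolute potential difference.
|ΔE| = |-1.76 − (-0.033)| = 1.727 V

1.727 V


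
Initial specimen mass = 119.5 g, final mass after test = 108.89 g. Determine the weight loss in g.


Weight loss = initial − final
WL = 119.5 − 108.89 = 10.61 g

10.61 g


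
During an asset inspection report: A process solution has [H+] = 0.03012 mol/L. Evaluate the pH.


pH = −log10[H+]
pH = −log10(0.03012) = 1.52

1.52


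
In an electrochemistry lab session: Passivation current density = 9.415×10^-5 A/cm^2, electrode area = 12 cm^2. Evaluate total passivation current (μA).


I = i_pass * A, then convert A → μA (×10^6)
I = 9.415×10^-5 * 12 * 10^6 = 1129.8 μA

1129.8 μA


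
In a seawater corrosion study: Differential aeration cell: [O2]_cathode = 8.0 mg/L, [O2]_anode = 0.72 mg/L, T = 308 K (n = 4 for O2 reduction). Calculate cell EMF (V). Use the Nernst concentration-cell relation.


Apply the Nernst concentration-cell relation: E = (RT/nF)*ln(C_cathode/C_anode)
RT/nF = 8.314*308/(4*96485) = 0.006635 V
ln(8.0/0.72) = 2.40795
E = 0.006635 * 2.40795 = 0.01598 V

0.01598 V


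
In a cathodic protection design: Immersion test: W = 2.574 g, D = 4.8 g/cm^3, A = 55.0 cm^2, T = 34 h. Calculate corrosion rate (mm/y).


Apply the mm/y weight-loss relation: CR = 87600 * W / (D * A * T)
Numerator: 87600 * 2.574 = 225482.4
Denominator: 4.8 * 55.0 * 34 = 8976.0
CR = 225482.4 / 8976.0 = 25.120588 mm/y

25.120588 mm/y


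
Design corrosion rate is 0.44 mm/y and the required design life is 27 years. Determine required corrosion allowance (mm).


Corrosion allowance = CR × design life
CA = 0.44 * 27 = 11.88 mm

11.88 mm


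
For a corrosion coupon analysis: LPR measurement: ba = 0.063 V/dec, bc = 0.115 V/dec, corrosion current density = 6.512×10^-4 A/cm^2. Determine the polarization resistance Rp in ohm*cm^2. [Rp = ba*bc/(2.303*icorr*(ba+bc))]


Apply the Stern-Geary equation: Rp = ba*bc / (2.303*icorr*(ba+bc))
ba*bc = 0.063*0.115 = 0.007245
ba+bc = 0.178; 2.303*icorr*(ba+bc) = 2.303*6.512×10^-4*0.178 = 2.6694902×10^-4
Rp = 0.007245 / 2.6694902×10^-4 = 27.14 ohm*cm^2

27.14 ohm*cm^2


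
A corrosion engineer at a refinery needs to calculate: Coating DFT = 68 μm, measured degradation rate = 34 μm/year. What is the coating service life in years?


Service life = thickness / degradation rate
Life = 68 / 34 = 2.0 years

2.0 years


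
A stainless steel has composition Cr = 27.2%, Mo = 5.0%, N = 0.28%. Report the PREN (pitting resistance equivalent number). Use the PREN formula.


Apply the PREN formula: PREN = Cr + 3.3*Mo + 16*N
PREN = 27.2 + 3.3*5.0 + 16*0.28
PREN = 27.2 + 16.5 + 4.48 = 48.18

48.18


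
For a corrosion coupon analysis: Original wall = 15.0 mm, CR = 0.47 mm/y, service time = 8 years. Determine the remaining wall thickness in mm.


Remaining wall = original − CR × time
t = 15.0 − 0.47*8 = 15.0 − 3.76 = 11.24 mm

11.24 mm


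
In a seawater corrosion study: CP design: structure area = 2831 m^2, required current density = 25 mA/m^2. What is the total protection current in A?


I = area * current density, then convert mA → A (÷1000)
I = 2831 * 25 / 1000 = 70.78 A

70.78 A


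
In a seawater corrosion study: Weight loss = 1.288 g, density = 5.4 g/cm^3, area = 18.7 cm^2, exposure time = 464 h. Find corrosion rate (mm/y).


Apply the mm/y weight-loss relation: CR = 87600 * W / (D * A * T)
Numerator: 87600 * 1.288 = 112828.8
Denominator: 5.4 * 18.7 * 464 = 46854.72
CR = 112828.8 / 46854.72 = 2.4081 mm/y

2.4081 mm/y


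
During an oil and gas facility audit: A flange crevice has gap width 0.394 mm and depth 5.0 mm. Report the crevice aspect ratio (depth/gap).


Aspect ratio = depth / gap
Ratio = 5.0 / 0.394 = 12.7

12.7


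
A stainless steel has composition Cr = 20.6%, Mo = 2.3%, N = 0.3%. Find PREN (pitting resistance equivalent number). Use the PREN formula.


Apply the PREN formula: PREN = Cr + 3.3*Mo + 16*N
PREN = 20.6 + 3.3*2.3 + 16*0.3
PREN = 20.6 + 7.59 + 4.8 = 32.99

32.99


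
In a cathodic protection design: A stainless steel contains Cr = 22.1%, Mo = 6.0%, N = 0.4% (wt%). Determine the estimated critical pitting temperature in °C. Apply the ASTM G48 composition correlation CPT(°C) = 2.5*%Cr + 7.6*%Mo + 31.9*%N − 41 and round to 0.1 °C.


Apply the ASTM G48 empirical CPT estimate: CPT(°C) = 2.5*%Cr + 7.6*%Mo + 31.9*%N − 41
2.5*22.1 = 55.25; 7.6*6.0 = 45.6; 31.9*0.4 = 12.76
CPT = 55.25 + 45.6 + 12.76 − 41 = 72.61 °C
Rounded to 0.1 °C: CPT ≈ 72.6 °C

72.6 °C


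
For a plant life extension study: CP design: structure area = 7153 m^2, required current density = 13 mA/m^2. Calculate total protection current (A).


I = area * current density, then convert mA → A (÷1000)
I = 7153 * 13 / 1000 = 92.99 A

92.99 A


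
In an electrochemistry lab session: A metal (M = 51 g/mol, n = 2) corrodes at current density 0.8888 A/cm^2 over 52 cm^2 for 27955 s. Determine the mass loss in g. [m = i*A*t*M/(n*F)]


Apply Faraday's law: m = i*A*t*M / (n*F)
Total charge passed Q = i*A*t = 0.8888*52*27955 = 1292013.008 C
m = Q*M/(n*F) = 1292013.008*51/(2*96485) = 341.4658 g

341.4658 g


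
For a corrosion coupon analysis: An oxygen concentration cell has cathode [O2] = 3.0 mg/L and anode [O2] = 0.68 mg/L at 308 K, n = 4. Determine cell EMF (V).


Apply the Nernst concentration-cell relation: E = (RT/nF)*ln(C_cathode/C_anode)
RT/nF = 8.314*308/(4*96485) = 0.006635 V
ln(3.0/0.68) = 1.48427
E = 0.006635 * 1.48427 = 0.00985 V

0.00985 V


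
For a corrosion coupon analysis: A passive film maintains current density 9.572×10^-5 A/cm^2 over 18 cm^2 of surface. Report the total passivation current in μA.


I = i_pass * A, then convert A → μA (×10^6)
I = 9.572×10^-5 * 18 * 10^6 = 1722.96 μA

1722.96 μA


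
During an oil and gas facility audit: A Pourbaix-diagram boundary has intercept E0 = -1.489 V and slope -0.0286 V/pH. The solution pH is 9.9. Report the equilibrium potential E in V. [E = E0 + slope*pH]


Apply the Pourbaix line equation: E = E0 + slope*pH
E = -1.489 + (-0.0286)*9.9 = -1.489 + (-0.28314) = -1.77214 V
Rounded to 4 decimal places: E = -1.7721 V

-1.7721 V


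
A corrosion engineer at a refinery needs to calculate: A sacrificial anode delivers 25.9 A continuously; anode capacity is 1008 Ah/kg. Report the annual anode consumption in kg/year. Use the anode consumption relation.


Annual consumption = current * hours per year / capacity
Rate = 25.9 * 8760 / 1008 = 225.1 kg/year

225.1 kg/year


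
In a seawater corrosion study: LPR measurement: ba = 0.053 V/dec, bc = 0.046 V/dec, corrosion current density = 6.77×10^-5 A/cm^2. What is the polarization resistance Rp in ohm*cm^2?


Apply the Stern-Geary equation: Rp = ba*bc / (2.303*icorr*(ba+bc))
ba*bc = 0.053*0.046 = 0.002438
ba+bc = 0.099; 2.303*icorr*(ba+bc) = 2.303*6.77×10^-5*0.099 = 1.5435397×10^-5
Rp = 0.002438 / 1.5435397×10^-5 = 157.9 ohm*cm^2

157.9 ohm*cm^2


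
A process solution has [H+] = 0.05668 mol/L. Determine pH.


pH = −log10[H+]
pH = −log10(0.05668) = 1.25

1.25


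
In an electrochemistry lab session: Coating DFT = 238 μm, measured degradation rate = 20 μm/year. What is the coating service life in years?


Service life = thickness / degradation rate
Life = 238 / 20 = 11.9 years

11.9 years


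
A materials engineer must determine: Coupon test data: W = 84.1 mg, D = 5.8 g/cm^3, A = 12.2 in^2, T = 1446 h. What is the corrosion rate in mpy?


Apply the mpy weight-loss relation: CR = 534 * W / (D * A * T)
Numerator: 534 * 84.1 = 44909.4
Denominator: 5.8 * 12.2 * 1446 = 102318.96
CR = 44909.4 / 102318.96 = 0.43892 mpy

0.43892 mpy


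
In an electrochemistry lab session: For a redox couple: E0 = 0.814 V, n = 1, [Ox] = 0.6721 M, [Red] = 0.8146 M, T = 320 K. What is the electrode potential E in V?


Apply the Nernst equation: E = E0 + (RT/nF)*ln([Ox]/[Red])
Step 1: RT/nF = 8.314*320/(1*96485) = 0.02757403 V
Step 2: [Ox]/[Red] = 0.6721/0.8146 = 0.825068
Step 3: ln(0.825068) = -0.192289
Step 4: correction = 0.02757403 * -0.192289 = -0.0053 V
E = 0.814 + -0.0053 = 0.8087 V

0.8087 V


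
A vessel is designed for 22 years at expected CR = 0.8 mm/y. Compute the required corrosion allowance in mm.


Corrosion allowance = CR × design life
CA = 0.8 * 22 = 17.6 mm

17.6 mm


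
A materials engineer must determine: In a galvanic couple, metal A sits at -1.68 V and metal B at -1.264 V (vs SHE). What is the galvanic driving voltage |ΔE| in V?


Driving voltage is the absolute potential difference.
|ΔE| = |-1.68 − (-1.264)| = 0.416 V

0.416 V


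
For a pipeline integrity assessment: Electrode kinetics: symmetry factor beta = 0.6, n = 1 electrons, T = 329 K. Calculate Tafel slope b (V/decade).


Apply the Tafel slope relation: b = 2.303*R*T/(beta*n*F)
Numerator: 2.303 * 8.314 * 329 = 6299.41
Denominator: 0.6 * 1 * 96485 = 57891.0
b = 6299.41 / 57891.0 = 0.1088 V/decade

0.1088 V/decade
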